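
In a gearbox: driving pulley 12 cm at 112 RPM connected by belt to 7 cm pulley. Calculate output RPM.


Given: D1 = 12 cm, w1 = 112 RPM, D2 = 7 cm
Using D1*w1 = D2*w2
w2 = D1*w1 / D2
w2 = 12*112 / 7
w2 = 1344 / 7
w2 = 192 RPM

192 RPM


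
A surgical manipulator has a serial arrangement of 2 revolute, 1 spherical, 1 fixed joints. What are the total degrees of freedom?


Given: serial robot with 2 revolute, 1 spherical, 1 fixed joints
DOF contribution per joint type: revolute=1, prismatic=1, spherical=3, fixed=0
DOF = 2*1 + 1*3 + 1*0
DOF = 5

5


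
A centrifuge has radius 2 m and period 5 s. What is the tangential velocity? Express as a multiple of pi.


Given: radius r = 2 m, period T = 5 s
Using v = 2*pi*r / T
v = 2*pi*2 / 5
v = 4*pi / 5
v = 4/5*pi m/s

4/5*pi m/s


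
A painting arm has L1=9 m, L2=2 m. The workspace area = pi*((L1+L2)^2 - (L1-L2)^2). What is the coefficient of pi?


Given: L1 = 9, L2 = 2
(L1+L2)^2 = (11)^2 = 121
(L1-L2)^2 = (7)^2 = 49
Difference = 121 - 49 = 72
This equals 4*L1*L2 = 4*9*2 = 72
Workspace area = 72*pi

72


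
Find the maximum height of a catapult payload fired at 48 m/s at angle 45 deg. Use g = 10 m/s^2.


Given: v0 = 48 m/s, theta = 45 deg, g = 10 m/s^2
sin^2(45) = 1/2
Using H = v0^2 * sin^2(theta) / (2*g)
H = 48^2 * 1/2 / (2*10)
H = 2304 * 1/2 / 20
H = 1152 / 20
H = 288/5 m

288/5 m


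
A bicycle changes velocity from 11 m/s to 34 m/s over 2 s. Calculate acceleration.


Given: initial velocity v0 = 11 m/s, final velocity v = 34 m/s, time t = 2 s
Using a = (v - v0) / t
a = (34 - 11) / 2
a = 23 / 2
a = 23/2 m/s^2

23/2 m/s^2


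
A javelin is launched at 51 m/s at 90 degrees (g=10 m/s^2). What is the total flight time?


Given: v0 = 51 m/s, theta = 90 deg, g = 10 m/s^2
sin(90) = 1
Using T = 2*v0*sin(theta) / g
T = 2*51*1 / 10
T = 102 / 10
T = 51/5 s

51/5 s


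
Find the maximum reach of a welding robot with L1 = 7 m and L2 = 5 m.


Given: L1 = 7 m, L2 = 5 m
For a 2-link planar arm, max reach = L1 + L2 (fully extended)
Max reach = 7 + 5
Max reach = 12 m

12 m


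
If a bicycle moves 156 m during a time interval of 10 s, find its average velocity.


Given: distance d = 156 m, time t = 10 s
Using v = d / t
v = 156 / 10
v = 78/5 m/s

78/5 m/s


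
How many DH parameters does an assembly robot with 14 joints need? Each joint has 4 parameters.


Given: 14 joints, 4 DH parameters per joint (d, theta, a, alpha)
Total DH parameters = number_of_joints * 4
Total = 14 * 4
Total = 56

56


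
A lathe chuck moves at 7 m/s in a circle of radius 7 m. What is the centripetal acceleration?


Given: v = 7 m/s, r = 7 m
Using a_c = v^2 / r
a_c = 7^2 / 7
a_c = 49 / 7
a_c = 7 m/s^2

7 m/s^2


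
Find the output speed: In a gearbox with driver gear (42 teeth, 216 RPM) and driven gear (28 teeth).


Given: N1 = 42 teeth, w1 = 216 RPM, N2 = 28 teeth
Using N1*w1 = N2*w2
w2 = N1*w1 / N2
w2 = 42*216 / 28
w2 = 9072 / 28
w2 = 324 RPM

324 RPM


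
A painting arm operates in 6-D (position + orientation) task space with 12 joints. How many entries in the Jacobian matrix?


Given: task space dimension = 6, joints = 12
Jacobian is a 6 x 12 matrix
Total entries = rows * columns
Total = 6 * 12
Total = 72

72


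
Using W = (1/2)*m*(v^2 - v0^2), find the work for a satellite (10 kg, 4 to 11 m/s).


Given: m = 10 kg, v0 = 4 m/s, v = 11 m/s
Using W = (1/2)*m*(v^2 - v0^2)
v^2 = 11^2 = 121
v0^2 = 4^2 = 16
v^2 - v0^2 = 121 - 16 = 105
W = (1/2)*10*105 = 525 J

525 J


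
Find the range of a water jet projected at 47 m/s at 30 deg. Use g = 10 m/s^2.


Given: v0 = 47 m/s, theta = 30 deg, g = 10 m/s^2
sin(2*30) = sin(60) = sqrt(3)/2
Using R = v0^2 * sin(2*theta) / g
R = 47^2 * (sqrt(3)/2) / 10
R = 2209 * sqrt(3) / 20
R = 2209/20*sqrt(3) m

2209/20*sqrt(3) m


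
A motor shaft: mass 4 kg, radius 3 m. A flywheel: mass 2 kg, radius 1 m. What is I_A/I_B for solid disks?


Given: M1=4 kg, R1=3 m, M2=2 kg, R2=1 m
For a disk: I = (1/2)*M*R^2, so I_A/I_B = (M1*R1^2)/(M2*R2^2)
M1*R1^2 = 4*9 = 36
M2*R2^2 = 2*1 = 2
I_A/I_B = 36/2 = 18

18


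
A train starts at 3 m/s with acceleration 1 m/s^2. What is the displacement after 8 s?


Given: v0 = 3 m/s, a = 1 m/s^2, t = 8 s
Using s = v0*t + (1/2)*a*t^2
s = 3*8 + (1/2)*1*8^2
s = 24 + (1/2)*64
s = 24 + 32
s = 56

56 m


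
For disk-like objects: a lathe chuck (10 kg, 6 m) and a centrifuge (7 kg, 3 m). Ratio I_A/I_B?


Given: M1=10 kg, R1=6 m, M2=7 kg, R2=3 m
For a disk: I = (1/2)*M*R^2, so I_A/I_B = (M1*R1^2)/(M2*R2^2)
M1*R1^2 = 10*36 = 360
M2*R2^2 = 7*9 = 63
I_A/I_B = 360/63 = 40/7

40/7


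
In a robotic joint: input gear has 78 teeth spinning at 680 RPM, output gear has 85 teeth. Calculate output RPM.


Given: N1 = 78 teeth, w1 = 680 RPM, N2 = 85 teeth
Using N1*w1 = N2*w2
w2 = N1*w1 / N2
w2 = 78*680 / 85
w2 = 53040 / 85
w2 = 624 RPM

624 RPM


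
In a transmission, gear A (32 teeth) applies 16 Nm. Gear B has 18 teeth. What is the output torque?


Given: N1 = 32, N2 = 18, T1 = 16 Nm
Using T2/T1 = N2/N1
T2 = T1 * N2 / N1
T2 = 16 * 18 / 32
T2 = 288 / 32
T2 = 9 Nm

9 Nm


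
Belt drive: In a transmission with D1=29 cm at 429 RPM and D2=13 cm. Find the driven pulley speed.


Given: D1 = 29 cm, w1 = 429 RPM, D2 = 13 cm
Using D1*w1 = D2*w2
w2 = D1*w1 / D2
w2 = 29*429 / 13
w2 = 12441 / 13
w2 = 957 RPM

957 RPM


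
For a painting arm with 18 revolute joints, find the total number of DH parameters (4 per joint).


Given: 18 joints, 4 DH parameters per joint (d, theta, a, alpha)
Total DH parameters = number_of_joints * 4
Total = 18 * 4
Total = 72

72


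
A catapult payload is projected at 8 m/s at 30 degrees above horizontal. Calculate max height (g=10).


Given: v0 = 8 m/s, theta = 30 deg, g = 10 m/s^2
sin^2(30) = 1/4
Using H = v0^2 * sin^2(theta) / (2*g)
H = 8^2 * 1/4 / (2*10)
H = 64 * 1/4 / 20
H = 16 / 20
H = 4/5 m

4/5 m


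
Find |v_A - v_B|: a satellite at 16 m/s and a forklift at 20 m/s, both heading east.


Given: v_A = 16 m/s east, v_B = 20 m/s east
Both move in the same direction; relative speed = |v_A - v_B|
|16 - 20| = |-4|
= 4 m/s

4 m/s


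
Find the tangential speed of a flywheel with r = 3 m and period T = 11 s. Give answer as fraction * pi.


Given: radius r = 3 m, period T = 11 s
Using v = 2*pi*r / T
v = 2*pi*3 / 11
v = 6*pi / 11
v = 6/11*pi m/s

6/11*pi m/s


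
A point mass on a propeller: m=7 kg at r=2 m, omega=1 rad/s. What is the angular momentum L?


Given: m = 7 kg, r = 2 m, omega = 1 rad/s
For a point mass: I = m*r^2
I = 7*2^2 = 7*4 = 28
L = I*omega = 28*1
L = 28 kg*m^2/s

28 kg*m^2/s


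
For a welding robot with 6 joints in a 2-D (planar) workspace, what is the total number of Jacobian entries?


Given: task space dimension = 2, joints = 6
Jacobian is a 2 x 6 matrix
Total entries = rows * columns
Total = 2 * 6
Total = 12

12


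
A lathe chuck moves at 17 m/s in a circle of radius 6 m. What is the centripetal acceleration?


Given: v = 17 m/s, r = 6 m
Using a_c = v^2 / r
a_c = 17^2 / 6
a_c = 289 / 6
a_c = 289/6 m/s^2

289/6 m/s^2


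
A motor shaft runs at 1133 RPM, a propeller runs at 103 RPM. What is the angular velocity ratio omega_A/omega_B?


Given: RPM_A = 1133, RPM_B = 103
omega = 2*pi*RPM/60, so omega_A/omega_B = RPM_A / RPM_B
omega_A/omega_B = 1133 / 103
omega_A/omega_B = 11

11


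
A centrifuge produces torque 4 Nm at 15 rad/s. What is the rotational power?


Given: tau = 4 Nm, omega = 15 rad/s
Using P = tau * omega
P = 4 * 15
P = 60 W

60 W


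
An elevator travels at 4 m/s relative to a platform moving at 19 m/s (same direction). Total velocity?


Given: object velocity = 4 m/s, platform velocity = 19 m/s (same direction)
Using classical velocity addition: v_total = v_object + v_platform
v_total = 4 + 19
v_total = 23 m/s

23 m/s


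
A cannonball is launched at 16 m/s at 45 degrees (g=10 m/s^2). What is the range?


Given: v0 = 16 m/s, theta = 45 deg, g = 10 m/s^2
sin(2*45) = sin(90) = 1
Using R = v0^2 * sin(2*theta) / g
R = 16^2 * 1 / 10
R = 256 / 10
R = 128/5 m

128/5 m


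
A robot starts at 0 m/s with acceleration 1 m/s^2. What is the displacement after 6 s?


Given: v0 = 0 m/s, a = 1 m/s^2, t = 6 s
Using s = v0*t + (1/2)*a*t^2
s = 0*6 + (1/2)*1*6^2
s = 0 + (1/2)*36
s = 0 + 18
s = 18

18 m


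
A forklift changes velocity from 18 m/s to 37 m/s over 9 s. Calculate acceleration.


Given: initial velocity v0 = 18 m/s, final velocity v = 37 m/s, time t = 9 s
Using a = (v - v0) / t
a = (37 - 18) / 9
a = 19 / 9
a = 19/9 m/s^2

19/9 m/s^2


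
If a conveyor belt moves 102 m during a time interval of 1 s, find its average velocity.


Given: distance d = 102 m, time t = 1 s
Using v = d / t
v = 102 / 1
v = 102 m/s

102 m/s


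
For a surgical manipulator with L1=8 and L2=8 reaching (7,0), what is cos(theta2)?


Given: L1 = 8, L2 = 8, target (x, y) = (7, 0)
Using cos(theta2) = (x^2 + y^2 - L1^2 - L2^2) / (2*L1*L2)
x^2 + y^2 = 7^2 + 0 = 49
L1^2 + L2^2 = 64 + 64 = 128
Numerator = 49 - 128 = -79
Denominator = 2*8*8 = 128
cos(theta2) = -79/128 = -79/128

-79/128


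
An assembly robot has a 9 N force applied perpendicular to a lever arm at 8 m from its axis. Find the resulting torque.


Given: F = 9 N, r = 8 m, angle = 90 deg (perpendicular)
Using tau = F * r * sin(90)
sin(90) = 1
tau = 9 * 8 * 1
tau = 72 Nm

72 Nm


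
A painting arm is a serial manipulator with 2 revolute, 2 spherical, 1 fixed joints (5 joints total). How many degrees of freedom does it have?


Given: serial robot with 2 revolute, 2 spherical, 1 fixed joints
DOF contribution per joint type: revolute=1, prismatic=1, spherical=3, fixed=0
DOF = 2*1 + 2*3 + 1*0
DOF = 8

8


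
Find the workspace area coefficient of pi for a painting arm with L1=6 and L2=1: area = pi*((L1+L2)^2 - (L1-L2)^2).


Given: L1 = 6, L2 = 1
(L1+L2)^2 = (7)^2 = 49
(L1-L2)^2 = (5)^2 = 25
Difference = 49 - 25 = 24
This equals 4*L1*L2 = 4*6*1 = 24
Workspace area = 24*pi

24


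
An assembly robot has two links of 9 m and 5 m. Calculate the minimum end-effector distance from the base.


Given: L1 = 9 m, L2 = 5 m
For a 2-link planar arm, min reach = |L1 - L2| (second link folded back)
Min reach = |9 - 5|
Min reach = 4 m

4 m


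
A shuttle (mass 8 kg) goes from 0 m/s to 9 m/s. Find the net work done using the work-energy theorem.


Given: m = 8 kg, v0 = 0 m/s, v = 9 m/s
Using W = (1/2)*m*(v^2 - v0^2)
v^2 = 9^2 = 81
v0^2 = 0^2 = 0
v^2 - v0^2 = 81 - 0 = 81
W = (1/2)*8*81 = 324 J

324 J


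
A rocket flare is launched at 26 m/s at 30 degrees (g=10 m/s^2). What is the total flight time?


Given: v0 = 26 m/s, theta = 30 deg, g = 10 m/s^2
sin(30) = 1/2
Using T = 2*v0*sin(theta) / g
T = 2*26*1/2 / 10
T = 26 / 10
T = 13/5 s

13/5 s


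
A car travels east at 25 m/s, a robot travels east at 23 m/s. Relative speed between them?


Given: v_A = 25 m/s east, v_B = 23 m/s east
Both move in the same direction; relative speed = |v_A - v_B|
|25 - 23| = |2|
= 2 m/s

2 m/s


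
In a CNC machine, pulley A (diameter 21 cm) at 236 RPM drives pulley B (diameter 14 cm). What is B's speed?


Given: D1 = 21 cm, w1 = 236 RPM, D2 = 14 cm
Using D1*w1 = D2*w2
w2 = D1*w1 / D2
w2 = 21*236 / 14
w2 = 4956 / 14
w2 = 354 RPM

354 RPM


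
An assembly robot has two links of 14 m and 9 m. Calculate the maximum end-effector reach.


Given: L1 = 14 m, L2 = 9 m
For a 2-link planar arm, max reach = L1 + L2 (fully extended)
Max reach = 14 + 9
Max reach = 23 m

23 m


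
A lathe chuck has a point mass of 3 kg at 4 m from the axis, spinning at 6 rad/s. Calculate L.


Given: m = 3 kg, r = 4 m, omega = 6 rad/s
For a point mass: I = m*r^2
I = 3*4^2 = 3*16 = 48
L = I*omega = 48*6
L = 288 kg*m^2/s

288 kg*m^2/s


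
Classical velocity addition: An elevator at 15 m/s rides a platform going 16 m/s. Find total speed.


Given: object velocity = 15 m/s, platform velocity = 16 m/s (same direction)
Using classical velocity addition: v_total = v_object + v_platform
v_total = 15 + 16
v_total = 31 m/s

31 m/s


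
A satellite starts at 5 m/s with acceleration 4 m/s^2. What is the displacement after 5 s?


Given: v0 = 5 m/s, a = 4 m/s^2, t = 5 s
Using s = v0*t + (1/2)*a*t^2
s = 5*5 + (1/2)*4*5^2
s = 25 + (1/2)*100
s = 25 + 50
s = 75

75 m


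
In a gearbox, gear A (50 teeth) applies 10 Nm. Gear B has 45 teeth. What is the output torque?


Given: N1 = 50, N2 = 45, T1 = 10 Nm
Using T2/T1 = N2/N1
T2 = T1 * N2 / N1
T2 = 10 * 45 / 50
T2 = 450 / 50
T2 = 9 Nm

9 Nm


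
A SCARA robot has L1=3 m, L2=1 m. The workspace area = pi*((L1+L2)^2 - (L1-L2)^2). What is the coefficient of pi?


Given: L1 = 3, L2 = 1
(L1+L2)^2 = (4)^2 = 16
(L1-L2)^2 = (2)^2 = 4
Difference = 16 - 4 = 12
This equals 4*L1*L2 = 4*3*1 = 12
Workspace area = 12*pi

12


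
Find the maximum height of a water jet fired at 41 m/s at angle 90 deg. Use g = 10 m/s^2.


Given: v0 = 41 m/s, theta = 90 deg, g = 10 m/s^2
sin^2(90) = 1
Using H = v0^2 * sin^2(theta) / (2*g)
H = 41^2 * 1 / (2*10)
H = 1681 * 1 / 20
H = 1681 / 20
H = 1681/20 m

1681/20 m


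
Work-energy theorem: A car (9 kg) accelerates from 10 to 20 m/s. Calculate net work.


Given: m = 9 kg, v0 = 10 m/s, v = 20 m/s
Using W = (1/2)*m*(v^2 - v0^2)
v^2 = 20^2 = 400
v0^2 = 10^2 = 100
v^2 - v0^2 = 400 - 100 = 300
W = (1/2)*9*300 = 1350 J

1350 J


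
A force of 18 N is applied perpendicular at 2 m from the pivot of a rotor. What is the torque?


Given: F = 18 N, r = 2 m, angle = 90 deg (perpendicular)
Using tau = F * r * sin(90)
sin(90) = 1
tau = 18 * 2 * 1
tau = 36 Nm

36 Nm


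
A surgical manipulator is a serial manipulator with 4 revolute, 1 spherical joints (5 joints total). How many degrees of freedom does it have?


Given: serial robot with 4 revolute, 1 spherical joints
DOF contribution per joint type: revolute=1, prismatic=1, spherical=3, fixed=0
DOF = 4*1 + 1*3
DOF = 7

7


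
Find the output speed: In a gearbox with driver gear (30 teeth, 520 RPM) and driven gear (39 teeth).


Given: N1 = 30 teeth, w1 = 520 RPM, N2 = 39 teeth
Using N1*w1 = N2*w2
w2 = N1*w1 / N2
w2 = 30*520 / 39
w2 = 15600 / 39
w2 = 400 RPM

400 RPM


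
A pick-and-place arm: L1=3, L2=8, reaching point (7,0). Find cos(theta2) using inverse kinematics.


Given: L1 = 3, L2 = 8, target (x, y) = (7, 0)
Using cos(theta2) = (x^2 + y^2 - L1^2 - L2^2) / (2*L1*L2)
x^2 + y^2 = 7^2 + 0 = 49
L1^2 + L2^2 = 9 + 64 = 73
Numerator = 49 - 73 = -24
Denominator = 2*3*8 = 48
cos(theta2) = -24/48 = -1/2

-1/2


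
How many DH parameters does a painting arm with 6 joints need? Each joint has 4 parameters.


Given: 6 joints, 4 DH parameters per joint (d, theta, a, alpha)
Total DH parameters = number_of_joints * 4
Total = 6 * 4
Total = 24

24


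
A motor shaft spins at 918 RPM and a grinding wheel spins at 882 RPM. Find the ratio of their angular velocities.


Given: RPM_A = 918, RPM_B = 882
omega = 2*pi*RPM/60, so omega_A/omega_B = RPM_A / RPM_B
omega_A/omega_B = 918 / 882
omega_A/omega_B = 51/49

51/49


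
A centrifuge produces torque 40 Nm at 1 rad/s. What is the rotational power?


Given: tau = 40 Nm, omega = 1 rad/s
Using P = tau * omega
P = 40 * 1
P = 40 W

40 W


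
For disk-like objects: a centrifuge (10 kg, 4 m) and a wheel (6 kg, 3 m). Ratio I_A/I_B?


Given: M1=10 kg, R1=4 m, M2=6 kg, R2=3 m
For a disk: I = (1/2)*M*R^2, so I_A/I_B = (M1*R1^2)/(M2*R2^2)
M1*R1^2 = 10*16 = 160
M2*R2^2 = 6*9 = 54
I_A/I_B = 160/54 = 80/27

80/27


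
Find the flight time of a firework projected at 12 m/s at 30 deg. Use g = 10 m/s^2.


Given: v0 = 12 m/s, theta = 30 deg, g = 10 m/s^2
sin(30) = 1/2
Using T = 2*v0*sin(theta) / g
T = 2*12*1/2 / 10
T = 12 / 10
T = 6/5 s

6/5 s


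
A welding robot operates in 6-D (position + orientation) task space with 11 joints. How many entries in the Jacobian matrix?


Given: task space dimension = 6, joints = 11
Jacobian is a 6 x 11 matrix
Total entries = rows * columns
Total = 6 * 11
Total = 66

66


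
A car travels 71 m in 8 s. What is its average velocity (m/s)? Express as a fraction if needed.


Given: distance d = 71 m, time t = 8 s
Using v = d / t
v = 71 / 8
v = 71/8 m/s

71/8 m/s


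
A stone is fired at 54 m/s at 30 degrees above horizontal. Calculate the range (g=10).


Given: v0 = 54 m/s, theta = 30 deg, g = 10 m/s^2
sin(2*30) = sin(60) = sqrt(3)/2
Using R = v0^2 * sin(2*theta) / g
R = 54^2 * (sqrt(3)/2) / 10
R = 2916 * sqrt(3) / 20
R = 729/5*sqrt(3) m

729/5*sqrt(3) m


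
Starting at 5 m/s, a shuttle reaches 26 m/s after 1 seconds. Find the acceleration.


Given: initial velocity v0 = 5 m/s, final velocity v = 26 m/s, time t = 1 s
Using a = (v - v0) / t
a = (26 - 5) / 1
a = 21 / 1
a = 21 m/s^2

21 m/s^2


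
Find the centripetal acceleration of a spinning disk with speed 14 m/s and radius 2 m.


Given: v = 14 m/s, r = 2 m
Using a_c = v^2 / r
a_c = 14^2 / 2
a_c = 196 / 2
a_c = 98 m/s^2

98 m/s^2


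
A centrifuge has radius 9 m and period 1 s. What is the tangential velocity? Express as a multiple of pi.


Given: radius r = 9 m, period T = 1 s
Using v = 2*pi*r / T
v = 2*pi*9 / 1
v = 18*pi / 1
v = 18*pi m/s

18*pi m/s


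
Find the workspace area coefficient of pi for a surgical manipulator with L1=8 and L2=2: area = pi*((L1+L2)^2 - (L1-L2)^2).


Given: L1 = 8, L2 = 2
(L1+L2)^2 = (10)^2 = 100
(L1-L2)^2 = (6)^2 = 36
Difference = 100 - 36 = 64
This equals 4*L1*L2 = 4*8*2 = 64
Workspace area = 64*pi

64


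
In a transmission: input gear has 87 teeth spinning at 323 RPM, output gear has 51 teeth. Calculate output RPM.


Given: N1 = 87 teeth, w1 = 323 RPM, N2 = 51 teeth
Using N1*w1 = N2*w2
w2 = N1*w1 / N2
w2 = 87*323 / 51
w2 = 28101 / 51
w2 = 551 RPM

551 RPM


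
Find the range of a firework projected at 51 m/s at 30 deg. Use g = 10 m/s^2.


Given: v0 = 51 m/s, theta = 30 deg, g = 10 m/s^2
sin(2*30) = sin(60) = sqrt(3)/2
Using R = v0^2 * sin(2*theta) / g
R = 51^2 * (sqrt(3)/2) / 10
R = 2601 * sqrt(3) / 20
R = 2601/20*sqrt(3) m

2601/20*sqrt(3) m


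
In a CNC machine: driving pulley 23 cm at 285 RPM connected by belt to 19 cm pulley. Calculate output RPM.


Given: D1 = 23 cm, w1 = 285 RPM, D2 = 19 cm
Using D1*w1 = D2*w2
w2 = D1*w1 / D2
w2 = 23*285 / 19
w2 = 6555 / 19
w2 = 345 RPM

345 RPM


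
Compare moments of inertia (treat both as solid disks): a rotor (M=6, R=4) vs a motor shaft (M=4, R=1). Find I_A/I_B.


Given: M1=6 kg, R1=4 m, M2=4 kg, R2=1 m
For a disk: I = (1/2)*M*R^2, so I_A/I_B = (M1*R1^2)/(M2*R2^2)
M1*R1^2 = 6*16 = 96
M2*R2^2 = 4*1 = 4
I_A/I_B = 96/4 = 24

24


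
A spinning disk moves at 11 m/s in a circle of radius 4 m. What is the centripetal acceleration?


Given: v = 11 m/s, r = 4 m
Using a_c = v^2 / r
a_c = 11^2 / 4
a_c = 121 / 4
a_c = 121/4 m/s^2

121/4 m/s^2


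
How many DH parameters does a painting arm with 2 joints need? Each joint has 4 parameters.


Given: 2 joints, 4 DH parameters per joint (d, theta, a, alpha)
Total DH parameters = number_of_joints * 4
Total = 2 * 4
Total = 8

8


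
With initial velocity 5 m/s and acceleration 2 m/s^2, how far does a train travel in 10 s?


Given: v0 = 5 m/s, a = 2 m/s^2, t = 10 s
Using s = v0*t + (1/2)*a*t^2
s = 5*10 + (1/2)*2*10^2
s = 50 + (1/2)*200
s = 50 + 100
s = 150

150 m


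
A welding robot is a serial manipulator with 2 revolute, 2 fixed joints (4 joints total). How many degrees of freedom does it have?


Given: serial robot with 2 revolute, 2 fixed joints
DOF contribution per joint type: revolute=1, prismatic=1, spherical=3, fixed=0
DOF = 2*1 + 2*0
DOF = 2

2


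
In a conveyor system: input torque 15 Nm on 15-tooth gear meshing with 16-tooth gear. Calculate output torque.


Given: N1 = 15, N2 = 16, T1 = 15 Nm
Using T2/T1 = N2/N1
T2 = T1 * N2 / N1
T2 = 15 * 16 / 15
T2 = 240 / 15
T2 = 16 Nm

16 Nm


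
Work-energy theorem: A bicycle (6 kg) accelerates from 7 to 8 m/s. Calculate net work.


Given: m = 6 kg, v0 = 7 m/s, v = 8 m/s
Using W = (1/2)*m*(v^2 - v0^2)
v^2 = 8^2 = 64
v0^2 = 7^2 = 49
v^2 - v0^2 = 64 - 49 = 15
W = (1/2)*6*15 = 45 J

45 J


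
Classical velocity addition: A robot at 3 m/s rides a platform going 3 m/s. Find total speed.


Given: object velocity = 3 m/s, platform velocity = 3 m/s (same direction)
Using classical velocity addition: v_total = v_object + v_platform
v_total = 3 + 3
v_total = 6 m/s

6 m/s


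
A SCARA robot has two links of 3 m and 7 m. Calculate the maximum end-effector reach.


Given: L1 = 3 m, L2 = 7 m
For a 2-link planar arm, max reach = L1 + L2 (fully extended)
Max reach = 3 + 7
Max reach = 10 m

10 m


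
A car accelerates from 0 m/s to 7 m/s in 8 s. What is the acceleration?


Given: initial velocity v0 = 0 m/s, final velocity v = 7 m/s, time t = 8 s
Using a = (v - v0) / t
a = (7 - 0) / 8
a = 7 / 8
a = 7/8 m/s^2

7/8 m/s^2


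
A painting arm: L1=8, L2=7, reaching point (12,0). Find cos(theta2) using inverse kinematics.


Given: L1 = 8, L2 = 7, target (x, y) = (12, 0)
Using cos(theta2) = (x^2 + y^2 - L1^2 - L2^2) / (2*L1*L2)
x^2 + y^2 = 12^2 + 0 = 144
L1^2 + L2^2 = 64 + 49 = 113
Numerator = 144 - 113 = 31
Denominator = 2*8*7 = 112
cos(theta2) = 31/112 = 31/112

31/112


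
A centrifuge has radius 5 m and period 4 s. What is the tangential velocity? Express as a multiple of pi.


Given: radius r = 5 m, period T = 4 s
Using v = 2*pi*r / T
v = 2*pi*5 / 4
v = 10*pi / 4
v = 5/2*pi m/s

5/2*pi m/s


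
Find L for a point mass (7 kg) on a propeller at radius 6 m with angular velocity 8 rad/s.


Given: m = 7 kg, r = 6 m, omega = 8 rad/s
For a point mass: I = m*r^2
I = 7*6^2 = 7*36 = 252
L = I*omega = 252*8
L = 2016 kg*m^2/s

2016 kg*m^2/s


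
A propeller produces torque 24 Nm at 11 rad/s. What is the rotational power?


Given: tau = 24 Nm, omega = 11 rad/s
Using P = tau * omega
P = 24 * 11
P = 264 W

264 W


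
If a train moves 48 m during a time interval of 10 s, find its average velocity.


Given: distance d = 48 m, time t = 10 s
Using v = d / t
v = 48 / 10
v = 24/5 m/s

24/5 m/s


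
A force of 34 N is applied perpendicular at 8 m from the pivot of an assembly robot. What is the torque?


Given: F = 34 N, r = 8 m, angle = 90 deg (perpendicular)
Using tau = F * r * sin(90)
sin(90) = 1
tau = 34 * 8 * 1
tau = 272 Nm

272 Nm


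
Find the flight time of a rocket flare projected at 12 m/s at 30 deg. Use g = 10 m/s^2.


Given: v0 = 12 m/s, theta = 30 deg, g = 10 m/s^2
sin(30) = 1/2
Using T = 2*v0*sin(theta) / g
T = 2*12*1/2 / 10
T = 12 / 10
T = 6/5 s

6/5 s


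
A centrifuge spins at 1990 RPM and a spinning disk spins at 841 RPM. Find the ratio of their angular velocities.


Given: RPM_A = 1990, RPM_B = 841
omega = 2*pi*RPM/60, so omega_A/omega_B = RPM_A / RPM_B
omega_A/omega_B = 1990 / 841
omega_A/omega_B = 1990/841

1990/841


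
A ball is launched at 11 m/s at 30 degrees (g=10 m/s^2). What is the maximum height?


Given: v0 = 11 m/s, theta = 30 deg, g = 10 m/s^2
sin^2(30) = 1/4
Using H = v0^2 * sin^2(theta) / (2*g)
H = 11^2 * 1/4 / (2*10)
H = 121 * 1/4 / 20
H = 121/4 / 20
H = 121/80 m

121/80 m


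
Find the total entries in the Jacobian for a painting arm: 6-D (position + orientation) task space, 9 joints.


Given: task space dimension = 6, joints = 9
Jacobian is a 6 x 9 matrix
Total entries = rows * columns
Total = 6 * 9
Total = 54

54


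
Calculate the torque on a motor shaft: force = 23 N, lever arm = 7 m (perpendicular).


Given: F = 23 N, r = 7 m, angle = 90 deg (perpendicular)
Using tau = F * r * sin(90)
sin(90) = 1
tau = 23 * 7 * 1
tau = 161 Nm

161 Nm


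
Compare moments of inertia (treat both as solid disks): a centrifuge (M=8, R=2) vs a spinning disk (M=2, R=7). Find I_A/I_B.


Given: M1=8 kg, R1=2 m, M2=2 kg, R2=7 m
For a disk: I = (1/2)*M*R^2, so I_A/I_B = (M1*R1^2)/(M2*R2^2)
M1*R1^2 = 8*4 = 32
M2*R2^2 = 2*49 = 98
I_A/I_B = 32/98 = 16/49

16/49


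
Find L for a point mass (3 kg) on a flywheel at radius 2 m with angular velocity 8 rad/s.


Given: m = 3 kg, r = 2 m, omega = 8 rad/s
For a point mass: I = m*r^2
I = 3*2^2 = 3*4 = 12
L = I*omega = 12*8
L = 96 kg*m^2/s

96 kg*m^2/s


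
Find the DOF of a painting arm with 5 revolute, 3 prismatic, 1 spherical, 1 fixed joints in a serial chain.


Given: serial robot with 5 revolute, 3 prismatic, 1 spherical, 1 fixed joints
DOF contribution per joint type: revolute=1, prismatic=1, spherical=3, fixed=0
DOF = 5*1 + 3*1 + 1*3 + 1*0
DOF = 11

11


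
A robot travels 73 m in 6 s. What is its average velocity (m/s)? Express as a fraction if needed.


Given: distance d = 73 m, time t = 6 s
Using v = d / t
v = 73 / 6
v = 73/6 m/s

73/6 m/s


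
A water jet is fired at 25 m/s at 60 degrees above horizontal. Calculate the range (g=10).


Given: v0 = 25 m/s, theta = 60 deg, g = 10 m/s^2
sin(2*60) = sin(120) = sqrt(3)/2
Using R = v0^2 * sin(2*theta) / g
R = 25^2 * (sqrt(3)/2) / 10
R = 625 * sqrt(3) / 20
R = 125/4*sqrt(3) m

125/4*sqrt(3) m


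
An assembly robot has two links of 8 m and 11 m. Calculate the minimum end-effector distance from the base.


Given: L1 = 8 m, L2 = 11 m
For a 2-link planar arm, min reach = |L1 - L2| (second link folded back)
Min reach = |8 - 11|
Min reach = 3 m

3 m


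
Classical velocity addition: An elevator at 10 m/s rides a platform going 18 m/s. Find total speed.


Given: object velocity = 10 m/s, platform velocity = 18 m/s (same direction)
Using classical velocity addition: v_total = v_object + v_platform
v_total = 10 + 18
v_total = 28 m/s

28 m/s


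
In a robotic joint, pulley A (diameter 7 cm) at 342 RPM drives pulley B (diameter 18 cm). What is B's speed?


Given: D1 = 7 cm, w1 = 342 RPM, D2 = 18 cm
Using D1*w1 = D2*w2
w2 = D1*w1 / D2
w2 = 7*342 / 18
w2 = 2394 / 18
w2 = 133 RPM

133 RPM


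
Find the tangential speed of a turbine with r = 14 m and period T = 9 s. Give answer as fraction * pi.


Given: radius r = 14 m, period T = 9 s
Using v = 2*pi*r / T
v = 2*pi*14 / 9
v = 28*pi / 9
v = 28/9*pi m/s

28/9*pi m/s


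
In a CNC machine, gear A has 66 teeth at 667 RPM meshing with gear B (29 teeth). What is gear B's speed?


Given: N1 = 66 teeth, w1 = 667 RPM, N2 = 29 teeth
Using N1*w1 = N2*w2
w2 = N1*w1 / N2
w2 = 66*667 / 29
w2 = 44022 / 29
w2 = 1518 RPM

1518 RPM


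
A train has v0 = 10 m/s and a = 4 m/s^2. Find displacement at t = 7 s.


Given: v0 = 10 m/s, a = 4 m/s^2, t = 7 s
Using s = v0*t + (1/2)*a*t^2
s = 10*7 + (1/2)*4*7^2
s = 70 + (1/2)*196
s = 70 + 98
s = 168

168 m


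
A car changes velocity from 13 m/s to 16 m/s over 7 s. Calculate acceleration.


Given: initial velocity v0 = 13 m/s, final velocity v = 16 m/s, time t = 7 s
Using a = (v - v0) / t
a = (16 - 13) / 7
a = 3 / 7
a = 3/7 m/s^2

3/7 m/s^2


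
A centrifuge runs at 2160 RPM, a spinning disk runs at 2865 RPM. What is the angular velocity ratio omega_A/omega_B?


Given: RPM_A = 2160, RPM_B = 2865
omega = 2*pi*RPM/60, so omega_A/omega_B = RPM_A / RPM_B
omega_A/omega_B = 2160 / 2865
omega_A/omega_B = 144/191

144/191


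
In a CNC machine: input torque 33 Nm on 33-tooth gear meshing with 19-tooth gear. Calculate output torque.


Given: N1 = 33, N2 = 19, T1 = 33 Nm
Using T2/T1 = N2/N1
T2 = T1 * N2 / N1
T2 = 33 * 19 / 33
T2 = 627 / 33
T2 = 19 Nm

19 Nm


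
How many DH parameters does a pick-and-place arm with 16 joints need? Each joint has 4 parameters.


Given: 16 joints, 4 DH parameters per joint (d, theta, a, alpha)
Total DH parameters = number_of_joints * 4
Total = 16 * 4
Total = 64

64


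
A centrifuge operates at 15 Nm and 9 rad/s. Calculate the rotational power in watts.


Given: tau = 15 Nm, omega = 9 rad/s
Using P = tau * omega
P = 15 * 9
P = 135 W

135 W


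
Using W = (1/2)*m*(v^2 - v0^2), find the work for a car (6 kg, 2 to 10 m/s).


Given: m = 6 kg, v0 = 2 m/s, v = 10 m/s
Using W = (1/2)*m*(v^2 - v0^2)
v^2 = 10^2 = 100
v0^2 = 2^2 = 4
v^2 - v0^2 = 100 - 4 = 96
W = (1/2)*6*96 = 288 J

288 J


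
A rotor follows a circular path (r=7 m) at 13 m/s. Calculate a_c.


Given: v = 13 m/s, r = 7 m
Using a_c = v^2 / r
a_c = 13^2 / 7
a_c = 169 / 7
a_c = 169/7 m/s^2

169/7 m/s^2


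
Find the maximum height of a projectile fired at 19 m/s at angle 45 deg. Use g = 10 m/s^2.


Given: v0 = 19 m/s, theta = 45 deg, g = 10 m/s^2
sin^2(45) = 1/2
Using H = v0^2 * sin^2(theta) / (2*g)
H = 19^2 * 1/2 / (2*10)
H = 361 * 1/2 / 20
H = 361/2 / 20
H = 361/40 m

361/40 m


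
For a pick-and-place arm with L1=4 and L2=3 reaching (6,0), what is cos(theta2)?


Given: L1 = 4, L2 = 3, target (x, y) = (6, 0)
Using cos(theta2) = (x^2 + y^2 - L1^2 - L2^2) / (2*L1*L2)
x^2 + y^2 = 6^2 + 0 = 36
L1^2 + L2^2 = 16 + 9 = 25
Numerator = 36 - 25 = 11
Denominator = 2*4*3 = 24
cos(theta2) = 11/24 = 11/24

11/24


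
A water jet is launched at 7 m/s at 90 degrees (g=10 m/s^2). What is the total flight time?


Given: v0 = 7 m/s, theta = 90 deg, g = 10 m/s^2
sin(90) = 1
Using T = 2*v0*sin(theta) / g
T = 2*7*1 / 10
T = 14 / 10
T = 7/5 s

7/5 s


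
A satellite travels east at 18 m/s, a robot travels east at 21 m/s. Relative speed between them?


Given: v_A = 18 m/s east, v_B = 21 m/s east
Both move in the same direction; relative speed = |v_A - v_B|
|18 - 21| = |-3|
= 3 m/s

3 m/s


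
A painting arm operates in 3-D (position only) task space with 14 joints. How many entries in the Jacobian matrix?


Given: task space dimension = 3, joints = 14
Jacobian is a 3 x 14 matrix
Total entries = rows * columns
Total = 3 * 14
Total = 42

42


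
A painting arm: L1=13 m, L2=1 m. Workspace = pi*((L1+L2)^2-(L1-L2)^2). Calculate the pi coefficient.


Given: L1 = 13, L2 = 1
(L1+L2)^2 = (14)^2 = 196
(L1-L2)^2 = (12)^2 = 144
Difference = 196 - 144 = 52
This equals 4*L1*L2 = 4*13*1 = 52
Workspace area = 52*pi

52


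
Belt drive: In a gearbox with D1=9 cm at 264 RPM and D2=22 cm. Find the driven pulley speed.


Given: D1 = 9 cm, w1 = 264 RPM, D2 = 22 cm
Using D1*w1 = D2*w2
w2 = D1*w1 / D2
w2 = 9*264 / 22
w2 = 2376 / 22
w2 = 108 RPM

108 RPM


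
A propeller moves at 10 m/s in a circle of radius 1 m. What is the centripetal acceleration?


Given: v = 10 m/s, r = 1 m
Using a_c = v^2 / r
a_c = 10^2 / 1
a_c = 100 / 1
a_c = 100 m/s^2

100 m/s^2


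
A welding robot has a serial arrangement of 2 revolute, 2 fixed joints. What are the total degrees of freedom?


Given: serial robot with 2 revolute, 2 fixed joints
DOF contribution per joint type: revolute=1, prismatic=1, spherical=3, fixed=0
DOF = 2*1 + 2*0
DOF = 2

2


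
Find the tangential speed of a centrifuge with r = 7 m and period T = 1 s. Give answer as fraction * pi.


Given: radius r = 7 m, period T = 1 s
Using v = 2*pi*r / T
v = 2*pi*7 / 1
v = 14*pi / 1
v = 14*pi m/s

14*pi m/s


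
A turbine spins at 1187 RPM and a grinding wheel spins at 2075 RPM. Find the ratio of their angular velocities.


Given: RPM_A = 1187, RPM_B = 2075
omega = 2*pi*RPM/60, so omega_A/omega_B = RPM_A / RPM_B
omega_A/omega_B = 1187 / 2075
omega_A/omega_B = 1187/2075

1187/2075


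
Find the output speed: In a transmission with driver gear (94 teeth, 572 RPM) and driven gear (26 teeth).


Given: N1 = 94 teeth, w1 = 572 RPM, N2 = 26 teeth
Using N1*w1 = N2*w2
w2 = N1*w1 / N2
w2 = 94*572 / 26
w2 = 53768 / 26
w2 = 2068 RPM

2068 RPM


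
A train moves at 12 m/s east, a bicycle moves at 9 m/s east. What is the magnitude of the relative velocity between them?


Given: v_A = 12 m/s east, v_B = 9 m/s east
Both move in the same direction; relative speed = |v_A - v_B|
|12 - 9| = |3|
= 3 m/s

3 m/s


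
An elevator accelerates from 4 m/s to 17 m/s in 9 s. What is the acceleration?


Given: initial velocity v0 = 4 m/s, final velocity v = 17 m/s, time t = 9 s
Using a = (v - v0) / t
a = (17 - 4) / 9
a = 13 / 9
a = 13/9 m/s^2

13/9 m/s^2


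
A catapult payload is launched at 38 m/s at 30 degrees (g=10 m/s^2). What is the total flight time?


Given: v0 = 38 m/s, theta = 30 deg, g = 10 m/s^2
sin(30) = 1/2
Using T = 2*v0*sin(theta) / g
T = 2*38*1/2 / 10
T = 38 / 10
T = 19/5 s

19/5 s


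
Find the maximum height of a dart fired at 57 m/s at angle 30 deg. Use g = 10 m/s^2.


Given: v0 = 57 m/s, theta = 30 deg, g = 10 m/s^2
sin^2(30) = 1/4
Using H = v0^2 * sin^2(theta) / (2*g)
H = 57^2 * 1/4 / (2*10)
H = 3249 * 1/4 / 20
H = 3249/4 / 20
H = 3249/80 m

3249/80 m


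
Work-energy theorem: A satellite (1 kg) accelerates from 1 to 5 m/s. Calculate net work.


Given: m = 1 kg, v0 = 1 m/s, v = 5 m/s
Using W = (1/2)*m*(v^2 - v0^2)
v^2 = 5^2 = 25
v0^2 = 1^2 = 1
v^2 - v0^2 = 25 - 1 = 24
W = (1/2)*1*24 = 12 J

12 J


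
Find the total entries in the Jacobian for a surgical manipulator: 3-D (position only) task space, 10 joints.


Given: task space dimension = 3, joints = 10
Jacobian is a 3 x 10 matrix
Total entries = rows * columns
Total = 3 * 10
Total = 30

30


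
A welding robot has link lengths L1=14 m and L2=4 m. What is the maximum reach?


Given: L1 = 14 m, L2 = 4 m
For a 2-link planar arm, max reach = L1 + L2 (fully extended)
Max reach = 14 + 4
Max reach = 18 m

18 m


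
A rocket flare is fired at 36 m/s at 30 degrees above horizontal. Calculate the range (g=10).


Given: v0 = 36 m/s, theta = 30 deg, g = 10 m/s^2
sin(2*30) = sin(60) = sqrt(3)/2
Using R = v0^2 * sin(2*theta) / g
R = 36^2 * (sqrt(3)/2) / 10
R = 1296 * sqrt(3) / 20
R = 324/5*sqrt(3) m

324/5*sqrt(3) m


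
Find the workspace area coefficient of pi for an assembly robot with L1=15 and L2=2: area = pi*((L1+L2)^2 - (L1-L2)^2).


Given: L1 = 15, L2 = 2
(L1+L2)^2 = (17)^2 = 289
(L1-L2)^2 = (13)^2 = 169
Difference = 289 - 169 = 120
This equals 4*L1*L2 = 4*15*2 = 120
Workspace area = 120*pi

120


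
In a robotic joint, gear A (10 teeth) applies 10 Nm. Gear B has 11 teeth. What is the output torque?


Given: N1 = 10, N2 = 11, T1 = 10 Nm
Using T2/T1 = N2/N1
T2 = T1 * N2 / N1
T2 = 10 * 11 / 10
T2 = 110 / 10
T2 = 11 Nm

11 Nm


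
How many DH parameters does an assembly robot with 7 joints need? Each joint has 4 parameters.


Given: 7 joints, 4 DH parameters per joint (d, theta, a, alpha)
Total DH parameters = number_of_joints * 4
Total = 7 * 4
Total = 28

28


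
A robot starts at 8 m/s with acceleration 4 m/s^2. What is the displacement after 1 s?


Given: v0 = 8 m/s, a = 4 m/s^2, t = 1 s
Using s = v0*t + (1/2)*a*t^2
s = 8*1 + (1/2)*4*1^2
s = 8 + (1/2)*4
s = 8 + 2
s = 10

10 m


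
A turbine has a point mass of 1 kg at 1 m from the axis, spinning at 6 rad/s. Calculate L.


Given: m = 1 kg, r = 1 m, omega = 6 rad/s
For a point mass: I = m*r^2
I = 1*1^2 = 1*1 = 1
L = I*omega = 1*6
L = 6 kg*m^2/s

6 kg*m^2/s


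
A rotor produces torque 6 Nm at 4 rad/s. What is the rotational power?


Given: tau = 6 Nm, omega = 4 rad/s
Using P = tau * omega
P = 6 * 4
P = 24 W

24 W


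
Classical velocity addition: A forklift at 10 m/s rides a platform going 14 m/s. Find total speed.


Given: object velocity = 10 m/s, platform velocity = 14 m/s (same direction)
Using classical velocity addition: v_total = v_object + v_platform
v_total = 10 + 14
v_total = 24 m/s

24 m/s


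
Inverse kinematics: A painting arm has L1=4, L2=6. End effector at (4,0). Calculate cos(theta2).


Given: L1 = 4, L2 = 6, target (x, y) = (4, 0)
Using cos(theta2) = (x^2 + y^2 - L1^2 - L2^2) / (2*L1*L2)
x^2 + y^2 = 4^2 + 0 = 16
L1^2 + L2^2 = 16 + 36 = 52
Numerator = 16 - 52 = -36
Denominator = 2*4*6 = 48
cos(theta2) = -36/48 = -3/4

-3/4


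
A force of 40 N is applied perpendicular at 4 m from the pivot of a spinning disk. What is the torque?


Given: F = 40 N, r = 4 m, angle = 90 deg (perpendicular)
Using tau = F * r * sin(90)
sin(90) = 1
tau = 40 * 4 * 1
tau = 160 Nm

160 Nm


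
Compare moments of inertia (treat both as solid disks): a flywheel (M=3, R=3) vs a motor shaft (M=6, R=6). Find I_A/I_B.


Given: M1=3 kg, R1=3 m, M2=6 kg, R2=6 m
For a disk: I = (1/2)*M*R^2, so I_A/I_B = (M1*R1^2)/(M2*R2^2)
M1*R1^2 = 3*9 = 27
M2*R2^2 = 6*36 = 216
I_A/I_B = 27/216 = 1/8

1/8


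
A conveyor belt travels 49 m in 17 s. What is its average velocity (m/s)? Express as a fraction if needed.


Given: distance d = 49 m, time t = 17 s
Using v = d / t
v = 49 / 17
v = 49/17 m/s

49/17 m/s


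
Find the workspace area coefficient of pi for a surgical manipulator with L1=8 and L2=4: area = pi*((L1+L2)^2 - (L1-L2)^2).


Given: L1 = 8, L2 = 4
(L1+L2)^2 = (12)^2 = 144
(L1-L2)^2 = (4)^2 = 16
Difference = 144 - 16 = 128
This equals 4*L1*L2 = 4*8*4 = 128
Workspace area = 128*pi

128


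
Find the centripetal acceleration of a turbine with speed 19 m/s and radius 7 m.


Given: v = 19 m/s, r = 7 m
Using a_c = v^2 / r
a_c = 19^2 / 7
a_c = 361 / 7
a_c = 361/7 m/s^2

361/7 m/s^2


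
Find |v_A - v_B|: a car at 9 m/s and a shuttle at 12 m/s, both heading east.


Given: v_A = 9 m/s east, v_B = 12 m/s east
Both move in the same direction; relative speed = |v_A - v_B|
|9 - 12| = |-3|
= 3 m/s

3 m/s


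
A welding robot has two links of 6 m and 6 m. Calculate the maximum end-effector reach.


Given: L1 = 6 m, L2 = 6 m
For a 2-link planar arm, max reach = L1 + L2 (fully extended)
Max reach = 6 + 6
Max reach = 12 m

12 m


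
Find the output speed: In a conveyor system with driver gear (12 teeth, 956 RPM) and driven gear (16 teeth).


Given: N1 = 12 teeth, w1 = 956 RPM, N2 = 16 teeth
Using N1*w1 = N2*w2
w2 = N1*w1 / N2
w2 = 12*956 / 16
w2 = 11472 / 16
w2 = 717 RPM

717 RPM


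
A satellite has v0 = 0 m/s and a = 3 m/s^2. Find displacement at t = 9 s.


Given: v0 = 0 m/s, a = 3 m/s^2, t = 9 s
Using s = v0*t + (1/2)*a*t^2
s = 0*9 + (1/2)*3*9^2
s = 0 + (1/2)*243
s = 0 + 243/2
s = 243/2

243/2 m


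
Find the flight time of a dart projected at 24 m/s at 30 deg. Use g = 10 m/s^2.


Given: v0 = 24 m/s, theta = 30 deg, g = 10 m/s^2
sin(30) = 1/2
Using T = 2*v0*sin(theta) / g
T = 2*24*1/2 / 10
T = 24 / 10
T = 12/5 s

12/5 s


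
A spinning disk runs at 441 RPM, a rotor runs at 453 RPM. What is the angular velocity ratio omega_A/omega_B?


Given: RPM_A = 441, RPM_B = 453
omega = 2*pi*RPM/60, so omega_A/omega_B = RPM_A / RPM_B
omega_A/omega_B = 441 / 453
omega_A/omega_B = 147/151

147/151


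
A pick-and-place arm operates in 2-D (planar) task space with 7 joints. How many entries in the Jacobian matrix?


Given: task space dimension = 2, joints = 7
Jacobian is a 2 x 7 matrix
Total entries = rows * columns
Total = 2 * 7
Total = 14

14


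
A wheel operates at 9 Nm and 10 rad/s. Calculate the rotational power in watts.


Given: tau = 9 Nm, omega = 10 rad/s
Using P = tau * omega
P = 9 * 10
P = 90 W

90 W


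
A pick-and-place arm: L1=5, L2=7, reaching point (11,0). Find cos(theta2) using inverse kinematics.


Given: L1 = 5, L2 = 7, target (x, y) = (11, 0)
Using cos(theta2) = (x^2 + y^2 - L1^2 - L2^2) / (2*L1*L2)
x^2 + y^2 = 11^2 + 0 = 121
L1^2 + L2^2 = 25 + 49 = 74
Numerator = 121 - 74 = 47
Denominator = 2*5*7 = 70
cos(theta2) = 47/70 = 47/70

47/70


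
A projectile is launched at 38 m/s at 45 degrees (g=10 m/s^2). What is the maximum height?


Given: v0 = 38 m/s, theta = 45 deg, g = 10 m/s^2
sin^2(45) = 1/2
Using H = v0^2 * sin^2(theta) / (2*g)
H = 38^2 * 1/2 / (2*10)
H = 1444 * 1/2 / 20
H = 722 / 20
H = 361/10 m

361/10 m


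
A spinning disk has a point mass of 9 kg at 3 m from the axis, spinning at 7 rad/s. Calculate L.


Given: m = 9 kg, r = 3 m, omega = 7 rad/s
For a point mass: I = m*r^2
I = 9*3^2 = 9*9 = 81
L = I*omega = 81*7
L = 567 kg*m^2/s

567 kg*m^2/s


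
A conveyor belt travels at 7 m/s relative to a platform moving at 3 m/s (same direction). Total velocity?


Given: object velocity = 7 m/s, platform velocity = 3 m/s (same direction)
Using classical velocity addition: v_total = v_object + v_platform
v_total = 7 + 3
v_total = 10 m/s

10 m/s


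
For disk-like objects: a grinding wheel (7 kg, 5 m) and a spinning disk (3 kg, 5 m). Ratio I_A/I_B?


Given: M1=7 kg, R1=5 m, M2=3 kg, R2=5 m
For a disk: I = (1/2)*M*R^2, so I_A/I_B = (M1*R1^2)/(M2*R2^2)
M1*R1^2 = 7*25 = 175
M2*R2^2 = 3*25 = 75
I_A/I_B = 175/75 = 7/3

7/3
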